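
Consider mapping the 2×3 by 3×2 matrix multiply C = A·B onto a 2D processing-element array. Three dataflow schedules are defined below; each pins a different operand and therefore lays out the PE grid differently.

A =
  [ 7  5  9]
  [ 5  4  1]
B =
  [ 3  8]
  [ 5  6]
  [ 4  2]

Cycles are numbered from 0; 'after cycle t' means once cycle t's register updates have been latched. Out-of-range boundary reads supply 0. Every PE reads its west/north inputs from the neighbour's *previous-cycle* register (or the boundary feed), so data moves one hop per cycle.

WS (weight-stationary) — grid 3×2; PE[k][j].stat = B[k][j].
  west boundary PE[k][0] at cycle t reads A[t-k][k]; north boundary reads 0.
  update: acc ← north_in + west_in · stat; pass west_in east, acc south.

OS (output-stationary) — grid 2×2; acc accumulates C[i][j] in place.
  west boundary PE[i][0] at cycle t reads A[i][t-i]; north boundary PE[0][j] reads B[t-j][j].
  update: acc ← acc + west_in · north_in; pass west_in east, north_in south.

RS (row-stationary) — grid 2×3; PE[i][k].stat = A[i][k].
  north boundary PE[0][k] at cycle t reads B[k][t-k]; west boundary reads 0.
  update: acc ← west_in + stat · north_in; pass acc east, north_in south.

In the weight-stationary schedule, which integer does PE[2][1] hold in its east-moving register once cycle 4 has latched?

WS 3×2: PE[2][1] cycle-by-cycle (with neighbour feeds):
  [0] (1,1) acc=0 (h:0 v:0)
  [0] (2,0) acc=0 (h:0 v:0)
  [0] (2,1) acc=0 (h:0 v:0)
  [1] (1,1) acc=0 (h:0 v:0)
  [1] (2,0) acc=0 (h:0 v:0)
  [1] (2,1) acc=0 (h:0 v:0)
  [2] (1,1) acc=86 (h:5 v:86)
  [2] (2,0) acc=82 (h:9 v:82)
  [2] (2,1) acc=0 (h:0 v:0)
  [3] (1,1) acc=64 (h:4 v:64)
  [3] (2,0) acc=39 (h:1 v:39)
  [3] (2,1) acc=104 (h:9 v:104)
  [4] (1,1) acc=0 (h:0 v:0)
  [4] (2,0) acc=0 (h:0 v:0)
  [4] (2,1) acc=66 (h:1 v:66)

register = 1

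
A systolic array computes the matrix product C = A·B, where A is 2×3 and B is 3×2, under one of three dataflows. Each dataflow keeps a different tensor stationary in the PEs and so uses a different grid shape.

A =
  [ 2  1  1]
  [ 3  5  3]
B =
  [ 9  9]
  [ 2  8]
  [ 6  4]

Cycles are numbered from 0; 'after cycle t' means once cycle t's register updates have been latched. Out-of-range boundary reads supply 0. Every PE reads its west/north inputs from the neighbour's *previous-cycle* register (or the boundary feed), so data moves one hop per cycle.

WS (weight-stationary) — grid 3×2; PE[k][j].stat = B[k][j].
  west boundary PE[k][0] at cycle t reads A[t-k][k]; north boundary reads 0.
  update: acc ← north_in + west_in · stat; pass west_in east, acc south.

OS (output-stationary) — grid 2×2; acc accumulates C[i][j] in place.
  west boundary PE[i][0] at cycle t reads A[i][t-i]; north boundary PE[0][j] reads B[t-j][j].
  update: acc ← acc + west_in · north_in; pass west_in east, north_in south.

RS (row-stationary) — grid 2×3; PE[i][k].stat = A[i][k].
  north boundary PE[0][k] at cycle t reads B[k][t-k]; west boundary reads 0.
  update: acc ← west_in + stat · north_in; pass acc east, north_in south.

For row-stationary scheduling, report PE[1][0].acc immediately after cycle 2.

RS 2×3: PE[1][0] cycle-by-cycle (with neighbour feeds):
  t=0 PE[0][0]: acc=18 h=18 v=9
  t=0 PE[1][0]: acc=0 h=0 v=0
  t=1 PE[0][0]: acc=18 h=18 v=9
  t=1 PE[1][0]: acc=27 h=27 v=9
  t=2 PE[0][0]: acc=0 h=0 v=0
  t=2 PE[1][0]: acc=27 h=27 v=9

PE[1][0].acc = 27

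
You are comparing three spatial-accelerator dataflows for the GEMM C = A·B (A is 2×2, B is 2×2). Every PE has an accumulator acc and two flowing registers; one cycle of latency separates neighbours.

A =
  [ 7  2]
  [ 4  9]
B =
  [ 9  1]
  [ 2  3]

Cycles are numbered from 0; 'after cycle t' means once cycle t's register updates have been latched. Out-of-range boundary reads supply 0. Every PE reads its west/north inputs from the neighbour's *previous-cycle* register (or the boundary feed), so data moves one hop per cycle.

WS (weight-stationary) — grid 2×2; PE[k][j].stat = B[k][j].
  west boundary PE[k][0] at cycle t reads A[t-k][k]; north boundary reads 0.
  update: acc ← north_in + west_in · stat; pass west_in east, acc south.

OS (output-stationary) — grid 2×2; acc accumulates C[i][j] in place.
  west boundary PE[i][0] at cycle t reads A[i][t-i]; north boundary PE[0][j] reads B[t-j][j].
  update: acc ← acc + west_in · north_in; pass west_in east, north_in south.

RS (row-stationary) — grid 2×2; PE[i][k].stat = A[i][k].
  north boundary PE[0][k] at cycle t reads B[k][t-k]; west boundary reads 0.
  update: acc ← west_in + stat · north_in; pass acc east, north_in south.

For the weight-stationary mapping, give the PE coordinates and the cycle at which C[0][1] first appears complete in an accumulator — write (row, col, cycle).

WS: C[0][1] accumulates in PE[1][1]:
  t=0 PE[1][1]: acc=0 h=0 v=0
  t=1 PE[1][1]: acc=0 h=0 v=0
  t=2 PE[1][1]: acc=13 h=2 v=13

(row, col, cycle) = (1, 1, 2)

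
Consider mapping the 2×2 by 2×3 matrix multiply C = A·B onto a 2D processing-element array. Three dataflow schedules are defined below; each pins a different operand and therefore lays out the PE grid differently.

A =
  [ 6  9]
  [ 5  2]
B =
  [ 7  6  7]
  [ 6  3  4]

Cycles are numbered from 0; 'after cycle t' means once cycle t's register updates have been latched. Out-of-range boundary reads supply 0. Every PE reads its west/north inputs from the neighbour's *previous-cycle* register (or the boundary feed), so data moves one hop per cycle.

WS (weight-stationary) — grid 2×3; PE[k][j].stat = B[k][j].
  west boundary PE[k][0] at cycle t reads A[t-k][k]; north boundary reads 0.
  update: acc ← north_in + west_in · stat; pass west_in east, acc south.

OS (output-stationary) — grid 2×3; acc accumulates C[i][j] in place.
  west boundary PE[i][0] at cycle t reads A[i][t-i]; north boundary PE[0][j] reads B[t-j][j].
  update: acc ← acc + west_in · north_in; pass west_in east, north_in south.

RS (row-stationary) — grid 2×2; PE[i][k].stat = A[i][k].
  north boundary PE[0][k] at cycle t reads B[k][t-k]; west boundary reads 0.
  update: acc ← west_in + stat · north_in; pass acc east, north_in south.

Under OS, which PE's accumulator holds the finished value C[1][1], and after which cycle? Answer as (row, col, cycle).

OS — PE[1][1] is where C[1][1] collects:
  step 0 · PE1,1: acc=0; fwd→0 fwd↓0
  step 1 · PE1,1: acc=0; fwd→0 fwd↓0
  step 2 · PE1,1: acc=30; fwd→5 fwd↓6
  step 3 · PE1,1: acc=36; fwd→2 fwd↓3

(row, col, cycle) = (1, 1, 3)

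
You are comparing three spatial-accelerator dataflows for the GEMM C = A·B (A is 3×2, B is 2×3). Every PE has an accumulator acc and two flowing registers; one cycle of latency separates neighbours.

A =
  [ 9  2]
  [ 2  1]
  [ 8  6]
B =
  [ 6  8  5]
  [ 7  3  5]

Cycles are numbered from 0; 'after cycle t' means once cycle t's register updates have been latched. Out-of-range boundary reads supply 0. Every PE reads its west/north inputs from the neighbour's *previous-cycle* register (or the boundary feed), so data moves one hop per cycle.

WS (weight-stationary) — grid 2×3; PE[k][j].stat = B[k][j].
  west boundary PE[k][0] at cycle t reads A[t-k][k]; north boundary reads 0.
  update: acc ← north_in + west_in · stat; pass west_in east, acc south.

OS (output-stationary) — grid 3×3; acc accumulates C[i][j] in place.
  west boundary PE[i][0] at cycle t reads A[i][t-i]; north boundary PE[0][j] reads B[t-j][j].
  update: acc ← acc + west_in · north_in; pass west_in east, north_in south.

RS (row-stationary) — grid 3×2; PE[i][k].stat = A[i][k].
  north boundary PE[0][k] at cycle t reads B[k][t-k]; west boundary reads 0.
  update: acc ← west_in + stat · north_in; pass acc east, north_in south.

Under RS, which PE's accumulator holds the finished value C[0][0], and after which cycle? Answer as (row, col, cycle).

RS — PE[0][1] is where C[0][0] collects:
  t=0 PE[0][1]: acc=0 h=0 v=0
  t=1 PE[0][1]: acc=68 h=68 v=7

(row, col, cycle) = (0, 1, 1)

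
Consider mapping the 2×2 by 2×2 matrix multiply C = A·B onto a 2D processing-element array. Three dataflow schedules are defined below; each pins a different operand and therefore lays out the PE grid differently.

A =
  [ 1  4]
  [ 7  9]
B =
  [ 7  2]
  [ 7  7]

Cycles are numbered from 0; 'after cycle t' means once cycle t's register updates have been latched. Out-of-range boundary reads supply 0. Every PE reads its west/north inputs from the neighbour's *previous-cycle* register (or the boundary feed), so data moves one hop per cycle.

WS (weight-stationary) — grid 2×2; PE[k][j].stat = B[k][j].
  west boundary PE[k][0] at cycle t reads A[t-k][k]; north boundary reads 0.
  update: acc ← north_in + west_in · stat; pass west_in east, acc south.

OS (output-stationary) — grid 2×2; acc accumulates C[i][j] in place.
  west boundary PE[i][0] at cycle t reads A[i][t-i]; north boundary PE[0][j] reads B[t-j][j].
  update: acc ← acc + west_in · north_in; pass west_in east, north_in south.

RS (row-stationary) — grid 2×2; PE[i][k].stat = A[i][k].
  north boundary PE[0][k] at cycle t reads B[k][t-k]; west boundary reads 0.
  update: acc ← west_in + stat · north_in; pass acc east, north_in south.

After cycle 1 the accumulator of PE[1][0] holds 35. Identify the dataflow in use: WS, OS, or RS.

— WS: 2×2; PE[1][0] trace:
  @0  [1,0]  acc 0  |  →0  ↓0
  @1  [1,0]  acc 35  |  →4  ↓35
— OS: 2×2; PE[1][0] trace:
  @0  [1,0]  acc 0  |  →0  ↓0
  @1  [1,0]  acc 49  |  →7  ↓7
— RS: 2×2; PE[1][0] trace:
  @0  [1,0]  acc 0  |  →0  ↓0
  @1  [1,0]  acc 49  |  →49  ↓7

dataflow = WS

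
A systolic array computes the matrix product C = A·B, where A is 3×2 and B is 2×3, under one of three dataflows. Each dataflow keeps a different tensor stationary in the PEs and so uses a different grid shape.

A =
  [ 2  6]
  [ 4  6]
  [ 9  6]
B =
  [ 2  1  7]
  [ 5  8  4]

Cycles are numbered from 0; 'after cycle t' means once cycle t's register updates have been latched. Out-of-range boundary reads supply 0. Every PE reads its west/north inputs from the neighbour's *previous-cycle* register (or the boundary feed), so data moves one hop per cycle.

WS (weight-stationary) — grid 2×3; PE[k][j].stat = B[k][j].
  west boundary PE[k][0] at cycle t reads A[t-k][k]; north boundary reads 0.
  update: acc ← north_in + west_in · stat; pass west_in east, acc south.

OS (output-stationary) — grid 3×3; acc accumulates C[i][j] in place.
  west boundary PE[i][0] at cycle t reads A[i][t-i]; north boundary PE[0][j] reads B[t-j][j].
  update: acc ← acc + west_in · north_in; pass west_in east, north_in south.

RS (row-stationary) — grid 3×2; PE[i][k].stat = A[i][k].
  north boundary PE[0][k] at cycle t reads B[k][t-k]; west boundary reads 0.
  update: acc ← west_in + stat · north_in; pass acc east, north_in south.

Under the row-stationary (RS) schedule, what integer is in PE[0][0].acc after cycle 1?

RS 3×2: PE[0][0] cycle-by-cycle (with neighbour feeds):
  @0  [0,0]  acc 4  |  →4  ↓2
  @1  [0,0]  acc 2  |  →2  ↓1

PE[0][0].acc = 2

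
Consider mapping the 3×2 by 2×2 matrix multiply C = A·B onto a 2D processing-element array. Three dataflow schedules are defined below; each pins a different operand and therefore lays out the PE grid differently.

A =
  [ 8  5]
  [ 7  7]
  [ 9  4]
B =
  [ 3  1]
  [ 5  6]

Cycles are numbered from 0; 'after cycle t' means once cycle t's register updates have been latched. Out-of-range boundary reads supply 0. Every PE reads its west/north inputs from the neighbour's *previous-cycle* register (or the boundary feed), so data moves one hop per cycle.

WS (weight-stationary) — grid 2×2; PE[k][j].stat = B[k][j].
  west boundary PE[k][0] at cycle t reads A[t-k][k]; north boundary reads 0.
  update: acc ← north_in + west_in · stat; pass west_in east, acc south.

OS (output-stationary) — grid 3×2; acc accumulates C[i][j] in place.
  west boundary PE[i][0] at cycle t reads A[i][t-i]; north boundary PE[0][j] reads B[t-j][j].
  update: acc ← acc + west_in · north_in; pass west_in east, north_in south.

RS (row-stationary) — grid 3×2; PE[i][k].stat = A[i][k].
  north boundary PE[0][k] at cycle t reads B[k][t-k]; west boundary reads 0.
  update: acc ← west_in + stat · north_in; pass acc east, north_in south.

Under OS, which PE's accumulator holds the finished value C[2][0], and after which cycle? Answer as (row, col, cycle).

(row, col, cycle) = (2, 0, 3)

OS: C[2][0] accumulates in PE[2][0]:
  0: (2,0).acc=0  regs=<0,0>
  1: (2,0).acc=0  regs=<0,0>
  2: (2,0).acc=27  regs=<9,3>
  3: (2,0).acc=47  regs=<4,5>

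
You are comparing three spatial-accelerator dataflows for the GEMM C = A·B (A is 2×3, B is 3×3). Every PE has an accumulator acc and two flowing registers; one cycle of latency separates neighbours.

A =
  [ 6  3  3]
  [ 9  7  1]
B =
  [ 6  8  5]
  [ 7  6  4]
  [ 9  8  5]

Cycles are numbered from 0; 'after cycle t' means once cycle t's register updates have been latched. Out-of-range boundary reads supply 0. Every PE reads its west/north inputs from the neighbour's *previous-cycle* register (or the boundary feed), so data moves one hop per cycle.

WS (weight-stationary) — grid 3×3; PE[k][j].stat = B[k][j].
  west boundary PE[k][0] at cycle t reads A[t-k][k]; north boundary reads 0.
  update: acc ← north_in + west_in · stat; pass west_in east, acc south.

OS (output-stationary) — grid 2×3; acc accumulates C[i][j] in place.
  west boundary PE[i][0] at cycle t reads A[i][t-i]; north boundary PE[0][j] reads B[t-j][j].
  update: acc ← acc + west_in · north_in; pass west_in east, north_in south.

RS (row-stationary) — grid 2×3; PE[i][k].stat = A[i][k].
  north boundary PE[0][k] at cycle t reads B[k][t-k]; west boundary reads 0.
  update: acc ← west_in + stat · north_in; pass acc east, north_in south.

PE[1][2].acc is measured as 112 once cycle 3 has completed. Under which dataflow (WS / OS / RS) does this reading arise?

WS (3×3 grid), PE[1][2]:
  [0] (1,2) acc=0 (h:0 v:0)
  [1] (1,2) acc=0 (h:0 v:0)
  [2] (1,2) acc=0 (h:0 v:0)
  [3] (1,2) acc=42 (h:3 v:42)
OS (2×3 grid), PE[1][2]:
  [0] (1,2) acc=0 (h:0 v:0)
  [1] (1,2) acc=0 (h:0 v:0)
  [2] (1,2) acc=0 (h:0 v:0)
  [3] (1,2) acc=45 (h:9 v:5)
RS (2×3 grid), PE[1][2]:
  [0] (1,2) acc=0 (h:0 v:0)
  [1] (1,2) acc=0 (h:0 v:0)
  [2] (1,2) acc=0 (h:0 v:0)
  [3] (1,2) acc=112 (h:112 v:9)

dataflow = RS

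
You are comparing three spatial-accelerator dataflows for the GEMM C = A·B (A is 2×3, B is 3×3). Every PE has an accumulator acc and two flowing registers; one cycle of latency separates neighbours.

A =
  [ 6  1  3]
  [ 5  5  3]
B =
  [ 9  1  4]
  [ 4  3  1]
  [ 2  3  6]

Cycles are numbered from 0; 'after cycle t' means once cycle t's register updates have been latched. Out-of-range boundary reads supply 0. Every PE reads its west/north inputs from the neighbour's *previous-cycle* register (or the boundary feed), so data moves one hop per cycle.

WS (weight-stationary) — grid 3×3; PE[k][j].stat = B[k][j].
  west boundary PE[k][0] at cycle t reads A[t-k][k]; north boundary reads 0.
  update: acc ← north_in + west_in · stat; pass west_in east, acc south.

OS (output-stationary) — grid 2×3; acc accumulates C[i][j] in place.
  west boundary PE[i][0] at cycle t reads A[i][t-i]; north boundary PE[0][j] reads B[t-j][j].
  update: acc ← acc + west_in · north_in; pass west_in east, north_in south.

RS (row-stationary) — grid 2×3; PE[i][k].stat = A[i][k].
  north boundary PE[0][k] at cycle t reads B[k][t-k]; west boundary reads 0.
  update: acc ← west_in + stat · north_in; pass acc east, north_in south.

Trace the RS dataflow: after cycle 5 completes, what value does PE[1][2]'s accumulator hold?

PE[1][2].acc = 43

Tracing RS — 2×3 array, target PE[1][2]:
  step 0 · PE0,2: acc=0; fwd→0 fwd↓0
  step 0 · PE1,1: acc=0; fwd→0 fwd↓0
  step 0 · PE1,2: acc=0; fwd→0 fwd↓0
  step 1 · PE0,2: acc=0; fwd→0 fwd↓0
  step 1 · PE1,1: acc=0; fwd→0 fwd↓0
  step 1 · PE1,2: acc=0; fwd→0 fwd↓0
  step 2 · PE0,2: acc=64; fwd→64 fwd↓2
  step 2 · PE1,1: acc=65; fwd→65 fwd↓4
  step 2 · PE1,2: acc=0; fwd→0 fwd↓0
  step 3 · PE0,2: acc=18; fwd→18 fwd↓3
  step 3 · PE1,1: acc=20; fwd→20 fwd↓3
  step 3 · PE1,2: acc=71; fwd→71 fwd↓2
  step 4 · PE0,2: acc=43; fwd→43 fwd↓6
  step 4 · PE1,1: acc=25; fwd→25 fwd↓1
  step 4 · PE1,2: acc=29; fwd→29 fwd↓3
  step 5 · PE0,2: acc=0; fwd→0 fwd↓0
  step 5 · PE1,1: acc=0; fwd→0 fwd↓0
  step 5 · PE1,2: acc=43; fwd→43 fwd↓6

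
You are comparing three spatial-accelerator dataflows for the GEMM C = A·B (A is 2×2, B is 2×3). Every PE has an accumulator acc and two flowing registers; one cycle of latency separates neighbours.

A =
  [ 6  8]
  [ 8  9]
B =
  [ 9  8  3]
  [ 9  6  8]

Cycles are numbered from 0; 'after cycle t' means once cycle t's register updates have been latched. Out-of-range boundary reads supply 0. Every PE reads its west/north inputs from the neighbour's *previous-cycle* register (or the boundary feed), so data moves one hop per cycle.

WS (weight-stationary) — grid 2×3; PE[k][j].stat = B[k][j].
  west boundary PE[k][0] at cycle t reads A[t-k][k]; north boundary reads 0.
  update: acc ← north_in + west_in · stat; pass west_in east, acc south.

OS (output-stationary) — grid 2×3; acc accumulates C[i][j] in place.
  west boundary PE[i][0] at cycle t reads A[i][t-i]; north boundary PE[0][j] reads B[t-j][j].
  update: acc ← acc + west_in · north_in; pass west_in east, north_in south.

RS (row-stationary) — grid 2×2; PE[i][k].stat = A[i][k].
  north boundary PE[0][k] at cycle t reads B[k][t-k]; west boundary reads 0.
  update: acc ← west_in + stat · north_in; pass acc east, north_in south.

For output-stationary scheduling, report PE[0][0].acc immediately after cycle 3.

PE[0][0].acc = 126

OS 2×3: PE[0][0] cycle-by-cycle (with neighbour feeds):
  0: (0,0).acc=54  regs=<6,9>
  1: (0,0).acc=126  regs=<8,9>
  2: (0,0).acc=126  regs=<0,0>
  3: (0,0).acc=126  regs=<0,0>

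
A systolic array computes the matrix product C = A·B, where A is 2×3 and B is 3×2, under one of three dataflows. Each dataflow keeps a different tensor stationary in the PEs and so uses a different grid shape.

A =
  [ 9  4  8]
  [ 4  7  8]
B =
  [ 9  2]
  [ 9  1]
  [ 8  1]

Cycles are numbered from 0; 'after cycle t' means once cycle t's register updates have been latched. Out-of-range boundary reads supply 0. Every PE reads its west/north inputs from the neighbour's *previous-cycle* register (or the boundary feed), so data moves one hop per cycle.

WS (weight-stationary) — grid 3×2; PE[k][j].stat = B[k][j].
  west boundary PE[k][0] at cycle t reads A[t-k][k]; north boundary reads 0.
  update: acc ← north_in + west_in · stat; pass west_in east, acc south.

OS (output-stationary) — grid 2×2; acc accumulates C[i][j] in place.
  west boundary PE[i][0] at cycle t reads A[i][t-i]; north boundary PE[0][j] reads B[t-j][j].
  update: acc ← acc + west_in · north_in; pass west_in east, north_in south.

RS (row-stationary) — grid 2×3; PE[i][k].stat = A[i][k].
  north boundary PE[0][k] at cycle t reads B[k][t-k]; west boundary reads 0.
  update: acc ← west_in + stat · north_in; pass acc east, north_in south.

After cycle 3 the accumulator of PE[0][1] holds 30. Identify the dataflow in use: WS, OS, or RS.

WS [3×2] PE[0][1] across cycles:
  0: (0,1).acc=0  regs=<0,0>
  1: (0,1).acc=18  regs=<9,18>
  2: (0,1).acc=8  regs=<4,8>
  3: (0,1).acc=0  regs=<0,0>
OS [2×2] PE[0][1] across cycles:
  0: (0,1).acc=0  regs=<0,0>
  1: (0,1).acc=18  regs=<9,2>
  2: (0,1).acc=22  regs=<4,1>
  3: (0,1).acc=30  regs=<8,1>
RS [2×3] PE[0][1] across cycles:
  0: (0,1).acc=0  regs=<0,0>
  1: (0,1).acc=117  regs=<117,9>
  2: (0,1).acc=22  regs=<22,1>
  3: (0,1).acc=0  regs=<0,0>

dataflow = OS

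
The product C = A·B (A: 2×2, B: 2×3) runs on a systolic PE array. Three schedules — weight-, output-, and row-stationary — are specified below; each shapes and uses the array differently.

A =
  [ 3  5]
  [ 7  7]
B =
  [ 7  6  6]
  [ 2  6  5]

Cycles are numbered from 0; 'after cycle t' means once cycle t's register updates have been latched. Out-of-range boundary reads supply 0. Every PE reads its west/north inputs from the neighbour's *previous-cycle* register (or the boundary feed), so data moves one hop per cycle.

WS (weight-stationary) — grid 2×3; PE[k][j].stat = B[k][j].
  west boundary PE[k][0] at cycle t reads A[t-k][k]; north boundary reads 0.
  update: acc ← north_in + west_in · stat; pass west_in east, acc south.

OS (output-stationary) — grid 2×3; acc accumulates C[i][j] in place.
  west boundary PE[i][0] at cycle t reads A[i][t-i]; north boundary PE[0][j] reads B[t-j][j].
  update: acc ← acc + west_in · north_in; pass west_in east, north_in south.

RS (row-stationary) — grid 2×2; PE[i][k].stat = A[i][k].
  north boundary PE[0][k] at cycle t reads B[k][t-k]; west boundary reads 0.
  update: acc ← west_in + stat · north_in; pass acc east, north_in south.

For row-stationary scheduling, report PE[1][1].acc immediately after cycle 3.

PE[1][1].acc = 84

RS 2×2: PE[1][1] cycle-by-cycle (with neighbour feeds):
  cycle 0: PE[0][1] → acc 0, east 0, south 0
  cycle 0: PE[1][0] → acc 0, east 0, south 0
  cycle 0: PE[1][1] → acc 0, east 0, south 0
  cycle 1: PE[0][1] → acc 31, east 31, south 2
  cycle 1: PE[1][0] → acc 49, east 49, south 7
  cycle 1: PE[1][1] → acc 0, east 0, south 0
  cycle 2: PE[0][1] → acc 48, east 48, south 6
  cycle 2: PE[1][0] → acc 42, east 42, south 6
  cycle 2: PE[1][1] → acc 63, east 63, south 2
  cycle 3: PE[0][1] → acc 43, east 43, south 5
  cycle 3: PE[1][0] → acc 42, east 42, south 6
  cycle 3: PE[1][1] → acc 84, east 84, south 6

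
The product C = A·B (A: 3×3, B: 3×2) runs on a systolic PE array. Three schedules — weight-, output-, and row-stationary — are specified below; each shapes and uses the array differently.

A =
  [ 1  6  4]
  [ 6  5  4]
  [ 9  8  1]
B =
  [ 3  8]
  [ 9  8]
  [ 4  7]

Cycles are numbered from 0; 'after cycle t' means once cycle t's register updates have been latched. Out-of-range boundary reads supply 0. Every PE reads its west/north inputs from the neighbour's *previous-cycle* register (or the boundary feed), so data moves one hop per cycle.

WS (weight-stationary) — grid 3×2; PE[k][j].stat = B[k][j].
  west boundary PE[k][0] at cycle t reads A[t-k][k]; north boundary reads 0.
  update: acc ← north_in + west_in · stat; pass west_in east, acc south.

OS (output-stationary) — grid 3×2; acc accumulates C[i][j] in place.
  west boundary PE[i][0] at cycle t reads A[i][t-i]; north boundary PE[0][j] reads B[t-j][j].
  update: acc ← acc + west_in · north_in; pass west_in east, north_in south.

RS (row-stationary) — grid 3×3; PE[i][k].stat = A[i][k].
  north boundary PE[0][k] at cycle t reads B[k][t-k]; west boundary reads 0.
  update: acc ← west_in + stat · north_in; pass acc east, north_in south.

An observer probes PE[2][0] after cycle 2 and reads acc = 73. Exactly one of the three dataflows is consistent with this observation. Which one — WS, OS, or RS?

dataflow = WS

Under WS (3×2), PE[2][0]:
  [0] (2,0) acc=0 (h:0 v:0)
  [1] (2,0) acc=0 (h:0 v:0)
  [2] (2,0) acc=73 (h:4 v:73)
Under OS (3×2), PE[2][0]:
  [0] (2,0) acc=0 (h:0 v:0)
  [1] (2,0) acc=0 (h:0 v:0)
  [2] (2,0) acc=27 (h:9 v:3)
Under RS (3×3), PE[2][0]:
  [0] (2,0) acc=0 (h:0 v:0)
  [1] (2,0) acc=0 (h:0 v:0)
  [2] (2,0) acc=27 (h:27 v:3)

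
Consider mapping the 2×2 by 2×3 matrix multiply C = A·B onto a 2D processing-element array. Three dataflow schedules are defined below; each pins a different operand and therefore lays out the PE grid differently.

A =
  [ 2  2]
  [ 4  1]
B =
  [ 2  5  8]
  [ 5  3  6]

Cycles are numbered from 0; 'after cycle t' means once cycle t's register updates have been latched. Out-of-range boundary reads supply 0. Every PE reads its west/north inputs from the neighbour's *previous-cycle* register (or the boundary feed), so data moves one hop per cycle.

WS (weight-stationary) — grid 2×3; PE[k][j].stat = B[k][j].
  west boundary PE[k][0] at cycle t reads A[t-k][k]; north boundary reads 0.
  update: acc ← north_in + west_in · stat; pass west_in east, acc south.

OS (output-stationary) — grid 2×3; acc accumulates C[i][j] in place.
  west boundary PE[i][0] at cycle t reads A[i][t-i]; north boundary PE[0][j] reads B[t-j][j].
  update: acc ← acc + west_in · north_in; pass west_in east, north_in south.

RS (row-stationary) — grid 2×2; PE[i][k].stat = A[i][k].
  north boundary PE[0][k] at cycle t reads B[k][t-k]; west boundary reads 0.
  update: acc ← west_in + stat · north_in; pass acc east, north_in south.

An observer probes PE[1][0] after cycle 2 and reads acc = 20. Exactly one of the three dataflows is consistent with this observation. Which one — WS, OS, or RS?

Under WS (2×3), PE[1][0]:
  step 0 · PE1,0: acc=0; fwd→0 fwd↓0
  step 1 · PE1,0: acc=14; fwd→2 fwd↓14
  step 2 · PE1,0: acc=13; fwd→1 fwd↓13
Under OS (2×3), PE[1][0]:
  step 0 · PE1,0: acc=0; fwd→0 fwd↓0
  step 1 · PE1,0: acc=8; fwd→4 fwd↓2
  step 2 · PE1,0: acc=13; fwd→1 fwd↓5
Under RS (2×2), PE[1][0]:
  step 0 · PE1,0: acc=0; fwd→0 fwd↓0
  step 1 · PE1,0: acc=8; fwd→8 fwd↓2
  step 2 · PE1,0: acc=20; fwd→20 fwd↓5

dataflow = RS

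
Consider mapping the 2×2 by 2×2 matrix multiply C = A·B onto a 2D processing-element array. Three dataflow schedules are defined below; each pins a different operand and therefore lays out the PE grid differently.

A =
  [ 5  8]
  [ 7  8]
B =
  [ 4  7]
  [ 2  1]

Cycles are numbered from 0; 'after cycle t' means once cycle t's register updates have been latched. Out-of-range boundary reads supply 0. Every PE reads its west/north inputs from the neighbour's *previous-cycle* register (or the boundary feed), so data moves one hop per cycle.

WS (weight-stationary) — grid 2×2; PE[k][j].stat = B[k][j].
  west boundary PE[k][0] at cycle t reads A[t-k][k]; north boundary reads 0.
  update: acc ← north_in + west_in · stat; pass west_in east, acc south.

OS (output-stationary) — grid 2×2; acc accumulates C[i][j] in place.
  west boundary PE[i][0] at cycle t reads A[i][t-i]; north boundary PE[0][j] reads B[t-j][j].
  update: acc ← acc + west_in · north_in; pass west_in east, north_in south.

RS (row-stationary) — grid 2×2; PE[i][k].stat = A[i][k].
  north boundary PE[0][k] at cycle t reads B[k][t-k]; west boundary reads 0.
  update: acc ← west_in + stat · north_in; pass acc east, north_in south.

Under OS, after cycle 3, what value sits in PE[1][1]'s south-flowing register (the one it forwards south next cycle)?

OS (2×2). Following PE[1][1] plus its west/north inputs:
  [0] (0,1) acc=0 (h:0 v:0)
  [0] (1,0) acc=0 (h:0 v:0)
  [0] (1,1) acc=0 (h:0 v:0)
  [1] (0,1) acc=35 (h:5 v:7)
  [1] (1,0) acc=28 (h:7 v:4)
  [1] (1,1) acc=0 (h:0 v:0)
  [2] (0,1) acc=43 (h:8 v:1)
  [2] (1,0) acc=44 (h:8 v:2)
  [2] (1,1) acc=49 (h:7 v:7)
  [3] (0,1) acc=43 (h:0 v:0)
  [3] (1,0) acc=44 (h:0 v:0)
  [3] (1,1) acc=57 (h:8 v:1)

register = 1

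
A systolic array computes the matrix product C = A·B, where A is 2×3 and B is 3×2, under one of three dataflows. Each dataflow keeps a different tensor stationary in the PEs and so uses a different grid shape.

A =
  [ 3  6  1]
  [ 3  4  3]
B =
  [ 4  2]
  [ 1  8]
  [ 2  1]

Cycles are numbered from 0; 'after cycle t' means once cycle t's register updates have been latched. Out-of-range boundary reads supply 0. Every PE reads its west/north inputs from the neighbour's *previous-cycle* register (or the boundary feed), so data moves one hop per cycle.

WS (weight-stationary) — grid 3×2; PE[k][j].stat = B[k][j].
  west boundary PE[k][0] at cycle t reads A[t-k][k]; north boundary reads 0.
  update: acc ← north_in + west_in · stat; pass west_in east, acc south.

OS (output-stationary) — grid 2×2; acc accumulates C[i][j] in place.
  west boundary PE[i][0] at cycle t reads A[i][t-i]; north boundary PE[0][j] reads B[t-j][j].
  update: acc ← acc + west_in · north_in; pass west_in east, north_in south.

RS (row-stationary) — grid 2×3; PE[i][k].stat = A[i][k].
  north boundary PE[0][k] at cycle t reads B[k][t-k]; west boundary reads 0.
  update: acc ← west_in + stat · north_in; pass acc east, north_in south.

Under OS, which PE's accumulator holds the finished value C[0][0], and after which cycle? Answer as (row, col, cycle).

(row, col, cycle) = (0, 0, 2)

OS: C[0][0] accumulates in PE[0][0]:
  cycle 0: PE[0][0] → acc 12, east 3, south 4
  cycle 1: PE[0][0] → acc 18, east 6, south 1
  cycle 2: PE[0][0] → acc 20, east 1, south 2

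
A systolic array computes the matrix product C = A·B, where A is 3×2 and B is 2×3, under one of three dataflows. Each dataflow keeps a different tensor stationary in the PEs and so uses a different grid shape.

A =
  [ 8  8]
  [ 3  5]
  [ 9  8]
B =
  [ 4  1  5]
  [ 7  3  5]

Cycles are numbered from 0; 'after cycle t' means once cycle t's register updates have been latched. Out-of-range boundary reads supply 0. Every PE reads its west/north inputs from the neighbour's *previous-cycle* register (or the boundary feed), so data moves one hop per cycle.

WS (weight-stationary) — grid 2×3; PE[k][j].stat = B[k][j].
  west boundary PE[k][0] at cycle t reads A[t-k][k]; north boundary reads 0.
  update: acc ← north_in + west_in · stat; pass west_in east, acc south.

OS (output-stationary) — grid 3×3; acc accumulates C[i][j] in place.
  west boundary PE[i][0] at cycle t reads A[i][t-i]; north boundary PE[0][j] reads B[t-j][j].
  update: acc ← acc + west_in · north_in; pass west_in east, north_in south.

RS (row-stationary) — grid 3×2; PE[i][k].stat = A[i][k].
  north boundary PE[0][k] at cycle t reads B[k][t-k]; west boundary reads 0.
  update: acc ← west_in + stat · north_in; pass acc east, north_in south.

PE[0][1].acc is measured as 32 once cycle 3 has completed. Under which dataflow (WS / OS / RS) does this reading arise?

Under WS (2×3), PE[0][1]:
  after 0 — PE[0][1] acc=0, pass-E 0, pass-S 0
  after 1 — PE[0][1] acc=8, pass-E 8, pass-S 8
  after 2 — PE[0][1] acc=3, pass-E 3, pass-S 3
  after 3 — PE[0][1] acc=9, pass-E 9, pass-S 9
Under OS (3×3), PE[0][1]:
  after 0 — PE[0][1] acc=0, pass-E 0, pass-S 0
  after 1 — PE[0][1] acc=8, pass-E 8, pass-S 1
  after 2 — PE[0][1] acc=32, pass-E 8, pass-S 3
  after 3 — PE[0][1] acc=32, pass-E 0, pass-S 0
Under RS (3×2), PE[0][1]:
  after 0 — PE[0][1] acc=0, pass-E 0, pass-S 0
  after 1 — PE[0][1] acc=88, pass-E 88, pass-S 7
  after 2 — PE[0][1] acc=32, pass-E 32, pass-S 3
  after 3 — PE[0][1] acc=80, pass-E 80, pass-S 5

dataflow = OS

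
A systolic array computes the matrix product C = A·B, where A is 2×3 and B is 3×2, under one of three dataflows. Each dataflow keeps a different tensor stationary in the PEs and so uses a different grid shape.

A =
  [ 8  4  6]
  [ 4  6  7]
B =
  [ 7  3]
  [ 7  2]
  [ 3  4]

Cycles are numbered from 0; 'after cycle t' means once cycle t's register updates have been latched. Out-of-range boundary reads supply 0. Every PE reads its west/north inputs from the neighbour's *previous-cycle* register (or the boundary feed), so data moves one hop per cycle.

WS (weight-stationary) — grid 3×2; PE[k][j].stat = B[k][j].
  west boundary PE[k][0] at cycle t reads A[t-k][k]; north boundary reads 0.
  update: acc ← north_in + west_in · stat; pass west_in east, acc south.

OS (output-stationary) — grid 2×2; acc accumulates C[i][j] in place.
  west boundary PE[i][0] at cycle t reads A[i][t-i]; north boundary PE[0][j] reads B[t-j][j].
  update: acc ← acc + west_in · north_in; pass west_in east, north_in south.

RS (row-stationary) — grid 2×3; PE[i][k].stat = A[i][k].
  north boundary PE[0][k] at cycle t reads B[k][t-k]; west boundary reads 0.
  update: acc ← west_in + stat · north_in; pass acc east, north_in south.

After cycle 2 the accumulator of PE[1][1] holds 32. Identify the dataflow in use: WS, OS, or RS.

WS [3×2] PE[1][1] across cycles:
  t=0 PE[1][1]: acc=0 h=0 v=0
  t=1 PE[1][1]: acc=0 h=0 v=0
  t=2 PE[1][1]: acc=32 h=4 v=32
OS [2×2] PE[1][1] across cycles:
  t=0 PE[1][1]: acc=0 h=0 v=0
  t=1 PE[1][1]: acc=0 h=0 v=0
  t=2 PE[1][1]: acc=12 h=4 v=3
RS [2×3] PE[1][1] across cycles:
  t=0 PE[1][1]: acc=0 h=0 v=0
  t=1 PE[1][1]: acc=0 h=0 v=0
  t=2 PE[1][1]: acc=70 h=70 v=7

dataflow = WS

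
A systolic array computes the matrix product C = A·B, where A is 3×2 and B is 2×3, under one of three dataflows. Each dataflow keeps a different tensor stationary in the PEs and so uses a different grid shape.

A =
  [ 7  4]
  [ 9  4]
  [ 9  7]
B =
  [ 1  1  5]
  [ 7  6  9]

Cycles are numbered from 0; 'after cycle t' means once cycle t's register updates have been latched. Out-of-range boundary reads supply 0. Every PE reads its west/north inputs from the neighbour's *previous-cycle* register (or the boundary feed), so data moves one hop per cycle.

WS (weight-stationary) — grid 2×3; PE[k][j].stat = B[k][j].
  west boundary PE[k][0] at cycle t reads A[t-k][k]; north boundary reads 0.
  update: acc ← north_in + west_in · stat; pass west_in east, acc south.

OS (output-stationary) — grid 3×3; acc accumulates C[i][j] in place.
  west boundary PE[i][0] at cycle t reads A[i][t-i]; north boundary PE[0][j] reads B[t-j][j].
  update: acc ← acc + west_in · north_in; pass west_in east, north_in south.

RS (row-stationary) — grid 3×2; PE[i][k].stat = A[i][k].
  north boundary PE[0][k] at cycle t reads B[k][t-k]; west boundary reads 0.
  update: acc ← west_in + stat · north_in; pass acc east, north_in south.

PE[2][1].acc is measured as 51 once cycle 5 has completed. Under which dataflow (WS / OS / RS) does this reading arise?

dataflow = OS

WS (2×3): PE[2][1] does not exist.
OS (3×3 grid), PE[2][1]:
  after 0 — PE[2][1] acc=0, pass-E 0, pass-S 0
  after 1 — PE[2][1] acc=0, pass-E 0, pass-S 0
  after 2 — PE[2][1] acc=0, pass-E 0, pass-S 0
  after 3 — PE[2][1] acc=9, pass-E 9, pass-S 1
  after 4 — PE[2][1] acc=51, pass-E 7, pass-S 6
  after 5 — PE[2][1] acc=51, pass-E 0, pass-S 0
RS (3×2 grid), PE[2][1]:
  after 0 — PE[2][1] acc=0, pass-E 0, pass-S 0
  after 1 — PE[2][1] acc=0, pass-E 0, pass-S 0
  after 2 — PE[2][1] acc=0, pass-E 0, pass-S 0
  after 3 — PE[2][1] acc=58, pass-E 58, pass-S 7
  after 4 — PE[2][1] acc=51, pass-E 51, pass-S 6
  after 5 — PE[2][1] acc=108, pass-E 108, pass-S 9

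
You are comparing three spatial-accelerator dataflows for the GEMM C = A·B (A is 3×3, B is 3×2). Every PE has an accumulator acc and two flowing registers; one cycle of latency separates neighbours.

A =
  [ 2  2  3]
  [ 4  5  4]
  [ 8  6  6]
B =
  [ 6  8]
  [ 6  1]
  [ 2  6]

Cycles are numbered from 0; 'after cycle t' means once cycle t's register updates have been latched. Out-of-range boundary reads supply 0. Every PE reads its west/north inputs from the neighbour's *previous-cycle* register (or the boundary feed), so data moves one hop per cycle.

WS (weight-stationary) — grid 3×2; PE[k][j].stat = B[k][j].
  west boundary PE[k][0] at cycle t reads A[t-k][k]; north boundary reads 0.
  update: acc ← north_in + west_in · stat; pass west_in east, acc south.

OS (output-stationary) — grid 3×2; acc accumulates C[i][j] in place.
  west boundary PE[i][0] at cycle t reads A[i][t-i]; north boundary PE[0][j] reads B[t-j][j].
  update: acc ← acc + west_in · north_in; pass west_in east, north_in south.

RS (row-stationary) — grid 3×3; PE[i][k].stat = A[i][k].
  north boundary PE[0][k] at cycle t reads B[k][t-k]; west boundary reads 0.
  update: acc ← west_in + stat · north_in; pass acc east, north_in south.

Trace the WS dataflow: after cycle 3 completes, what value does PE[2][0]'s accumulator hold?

PE[2][0].acc = 62

Tracing WS — 3×2 array, target PE[2][0]:
  after 0 — PE[1][0] acc=0, pass-E 0, pass-S 0
  after 0 — PE[2][0] acc=0, pass-E 0, pass-S 0
  after 1 — PE[1][0] acc=24, pass-E 2, pass-S 24
  after 1 — PE[2][0] acc=0, pass-E 0, pass-S 0
  after 2 — PE[1][0] acc=54, pass-E 5, pass-S 54
  after 2 — PE[2][0] acc=30, pass-E 3, pass-S 30
  after 3 — PE[1][0] acc=84, pass-E 6, pass-S 84
  after 3 — PE[2][0] acc=62, pass-E 4, pass-S 62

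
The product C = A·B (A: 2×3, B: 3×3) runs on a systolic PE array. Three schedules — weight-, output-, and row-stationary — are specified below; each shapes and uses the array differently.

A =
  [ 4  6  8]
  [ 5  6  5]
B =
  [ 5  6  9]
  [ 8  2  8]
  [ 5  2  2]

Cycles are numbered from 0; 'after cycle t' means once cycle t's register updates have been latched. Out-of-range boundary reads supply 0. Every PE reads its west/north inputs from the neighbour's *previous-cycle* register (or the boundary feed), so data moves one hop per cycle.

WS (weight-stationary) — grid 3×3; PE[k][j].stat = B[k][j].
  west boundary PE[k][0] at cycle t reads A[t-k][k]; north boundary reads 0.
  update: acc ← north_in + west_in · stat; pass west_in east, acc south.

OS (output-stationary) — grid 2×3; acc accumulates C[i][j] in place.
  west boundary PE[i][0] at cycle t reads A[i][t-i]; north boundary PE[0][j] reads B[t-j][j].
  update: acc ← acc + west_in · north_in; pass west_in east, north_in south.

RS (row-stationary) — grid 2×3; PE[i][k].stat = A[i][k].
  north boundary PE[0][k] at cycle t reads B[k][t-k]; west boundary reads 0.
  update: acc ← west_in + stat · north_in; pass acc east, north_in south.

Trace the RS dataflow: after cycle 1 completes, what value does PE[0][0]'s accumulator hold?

RS (2×3). Following PE[0][0] plus its west/north inputs:
  cycle 0: PE[0][0] → acc 20, east 20, south 5
  cycle 1: PE[0][0] → acc 24, east 24, south 6

PE[0][0].acc = 24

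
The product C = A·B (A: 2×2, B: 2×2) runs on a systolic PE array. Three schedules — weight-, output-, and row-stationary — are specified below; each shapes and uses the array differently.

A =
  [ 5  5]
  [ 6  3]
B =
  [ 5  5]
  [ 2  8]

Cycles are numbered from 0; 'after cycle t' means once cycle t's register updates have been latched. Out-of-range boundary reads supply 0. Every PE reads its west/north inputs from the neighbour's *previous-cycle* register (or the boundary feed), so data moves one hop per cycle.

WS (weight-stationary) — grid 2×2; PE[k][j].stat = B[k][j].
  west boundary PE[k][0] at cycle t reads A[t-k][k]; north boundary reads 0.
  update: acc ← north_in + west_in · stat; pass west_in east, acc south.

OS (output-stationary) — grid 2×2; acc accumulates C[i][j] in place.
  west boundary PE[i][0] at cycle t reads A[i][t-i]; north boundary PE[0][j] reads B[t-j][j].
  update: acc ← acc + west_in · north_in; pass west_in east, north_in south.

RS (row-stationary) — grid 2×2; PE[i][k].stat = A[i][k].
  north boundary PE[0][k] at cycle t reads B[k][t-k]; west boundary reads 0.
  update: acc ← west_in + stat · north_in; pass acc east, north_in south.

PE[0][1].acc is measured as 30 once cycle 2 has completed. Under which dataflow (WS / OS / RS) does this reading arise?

— WS: 2×2; PE[0][1] trace:
  step 0 · PE0,1: acc=0; fwd→0 fwd↓0
  step 1 · PE0,1: acc=25; fwd→5 fwd↓25
  step 2 · PE0,1: acc=30; fwd→6 fwd↓30
— OS: 2×2; PE[0][1] trace:
  step 0 · PE0,1: acc=0; fwd→0 fwd↓0
  step 1 · PE0,1: acc=25; fwd→5 fwd↓5
  step 2 · PE0,1: acc=65; fwd→5 fwd↓8
— RS: 2×2; PE[0][1] trace:
  step 0 · PE0,1: acc=0; fwd→0 fwd↓0
  step 1 · PE0,1: acc=35; fwd→35 fwd↓2
  step 2 · PE0,1: acc=65; fwd→65 fwd↓8

dataflow = WS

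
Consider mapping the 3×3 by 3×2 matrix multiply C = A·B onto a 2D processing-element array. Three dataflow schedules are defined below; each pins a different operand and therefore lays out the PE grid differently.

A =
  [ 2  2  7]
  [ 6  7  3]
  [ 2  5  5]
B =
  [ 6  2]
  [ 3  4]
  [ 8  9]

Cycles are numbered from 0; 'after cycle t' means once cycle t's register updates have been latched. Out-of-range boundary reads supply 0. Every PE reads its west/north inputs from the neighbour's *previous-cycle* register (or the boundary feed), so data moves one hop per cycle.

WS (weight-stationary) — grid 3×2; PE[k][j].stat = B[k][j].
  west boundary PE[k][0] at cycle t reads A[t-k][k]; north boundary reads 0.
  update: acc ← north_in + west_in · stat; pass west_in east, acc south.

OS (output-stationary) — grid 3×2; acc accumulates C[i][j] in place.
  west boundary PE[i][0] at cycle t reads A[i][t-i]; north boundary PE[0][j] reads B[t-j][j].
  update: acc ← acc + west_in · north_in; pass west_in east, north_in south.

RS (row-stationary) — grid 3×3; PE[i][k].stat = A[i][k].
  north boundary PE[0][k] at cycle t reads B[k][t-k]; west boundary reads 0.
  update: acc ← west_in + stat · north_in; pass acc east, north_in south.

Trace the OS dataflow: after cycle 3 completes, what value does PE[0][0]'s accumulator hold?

PE[0][0].acc = 74

OS on a 3×2 grid — tracing PE[0][0] and its feeders:
  0: (0,0).acc=12  regs=<2,6>
  1: (0,0).acc=18  regs=<2,3>
  2: (0,0).acc=74  regs=<7,8>
  3: (0,0).acc=74  regs=<0,0>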